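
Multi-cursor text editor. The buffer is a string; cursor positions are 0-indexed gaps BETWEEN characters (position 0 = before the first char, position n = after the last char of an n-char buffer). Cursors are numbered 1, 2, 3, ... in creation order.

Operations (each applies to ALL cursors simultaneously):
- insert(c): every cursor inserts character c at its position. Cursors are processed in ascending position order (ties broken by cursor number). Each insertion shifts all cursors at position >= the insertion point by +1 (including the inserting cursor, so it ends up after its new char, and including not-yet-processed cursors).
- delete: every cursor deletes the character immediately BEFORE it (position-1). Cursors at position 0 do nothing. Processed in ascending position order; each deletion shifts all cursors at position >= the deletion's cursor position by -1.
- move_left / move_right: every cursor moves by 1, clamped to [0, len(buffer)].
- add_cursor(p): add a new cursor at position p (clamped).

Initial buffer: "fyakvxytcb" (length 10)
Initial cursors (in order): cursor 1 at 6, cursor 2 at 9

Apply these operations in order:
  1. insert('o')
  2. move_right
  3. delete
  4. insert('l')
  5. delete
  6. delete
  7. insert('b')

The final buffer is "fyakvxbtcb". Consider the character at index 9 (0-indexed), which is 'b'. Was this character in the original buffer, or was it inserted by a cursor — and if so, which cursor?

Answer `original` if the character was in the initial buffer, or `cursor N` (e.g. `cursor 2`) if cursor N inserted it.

After op 1 (insert('o')): buffer="fyakvxoytcob" (len 12), cursors c1@7 c2@11, authorship ......1...2.
After op 2 (move_right): buffer="fyakvxoytcob" (len 12), cursors c1@8 c2@12, authorship ......1...2.
After op 3 (delete): buffer="fyakvxotco" (len 10), cursors c1@7 c2@10, authorship ......1..2
After op 4 (insert('l')): buffer="fyakvxoltcol" (len 12), cursors c1@8 c2@12, authorship ......11..22
After op 5 (delete): buffer="fyakvxotco" (len 10), cursors c1@7 c2@10, authorship ......1..2
After op 6 (delete): buffer="fyakvxtc" (len 8), cursors c1@6 c2@8, authorship ........
After op 7 (insert('b')): buffer="fyakvxbtcb" (len 10), cursors c1@7 c2@10, authorship ......1..2
Authorship (.=original, N=cursor N): . . . . . . 1 . . 2
Index 9: author = 2

Answer: cursor 2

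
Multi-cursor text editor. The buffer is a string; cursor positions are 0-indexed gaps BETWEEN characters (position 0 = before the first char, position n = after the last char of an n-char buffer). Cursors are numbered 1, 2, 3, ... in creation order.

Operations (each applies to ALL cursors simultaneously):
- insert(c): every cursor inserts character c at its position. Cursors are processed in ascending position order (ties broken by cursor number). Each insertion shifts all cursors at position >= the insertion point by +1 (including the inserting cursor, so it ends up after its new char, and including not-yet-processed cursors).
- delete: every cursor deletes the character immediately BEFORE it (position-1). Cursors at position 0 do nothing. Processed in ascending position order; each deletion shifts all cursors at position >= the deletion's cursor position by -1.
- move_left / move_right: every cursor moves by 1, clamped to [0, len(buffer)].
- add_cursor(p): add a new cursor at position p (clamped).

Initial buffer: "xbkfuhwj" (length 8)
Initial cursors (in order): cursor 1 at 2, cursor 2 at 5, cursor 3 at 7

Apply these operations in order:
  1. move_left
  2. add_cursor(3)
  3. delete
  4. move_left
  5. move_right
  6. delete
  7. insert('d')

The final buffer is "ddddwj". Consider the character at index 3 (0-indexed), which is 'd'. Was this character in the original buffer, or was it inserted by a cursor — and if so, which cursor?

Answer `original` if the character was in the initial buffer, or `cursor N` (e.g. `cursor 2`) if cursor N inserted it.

After op 1 (move_left): buffer="xbkfuhwj" (len 8), cursors c1@1 c2@4 c3@6, authorship ........
After op 2 (add_cursor(3)): buffer="xbkfuhwj" (len 8), cursors c1@1 c4@3 c2@4 c3@6, authorship ........
After op 3 (delete): buffer="buwj" (len 4), cursors c1@0 c2@1 c4@1 c3@2, authorship ....
After op 4 (move_left): buffer="buwj" (len 4), cursors c1@0 c2@0 c4@0 c3@1, authorship ....
After op 5 (move_right): buffer="buwj" (len 4), cursors c1@1 c2@1 c4@1 c3@2, authorship ....
After op 6 (delete): buffer="wj" (len 2), cursors c1@0 c2@0 c3@0 c4@0, authorship ..
After op 7 (insert('d')): buffer="ddddwj" (len 6), cursors c1@4 c2@4 c3@4 c4@4, authorship 1234..
Authorship (.=original, N=cursor N): 1 2 3 4 . .
Index 3: author = 4

Answer: cursor 4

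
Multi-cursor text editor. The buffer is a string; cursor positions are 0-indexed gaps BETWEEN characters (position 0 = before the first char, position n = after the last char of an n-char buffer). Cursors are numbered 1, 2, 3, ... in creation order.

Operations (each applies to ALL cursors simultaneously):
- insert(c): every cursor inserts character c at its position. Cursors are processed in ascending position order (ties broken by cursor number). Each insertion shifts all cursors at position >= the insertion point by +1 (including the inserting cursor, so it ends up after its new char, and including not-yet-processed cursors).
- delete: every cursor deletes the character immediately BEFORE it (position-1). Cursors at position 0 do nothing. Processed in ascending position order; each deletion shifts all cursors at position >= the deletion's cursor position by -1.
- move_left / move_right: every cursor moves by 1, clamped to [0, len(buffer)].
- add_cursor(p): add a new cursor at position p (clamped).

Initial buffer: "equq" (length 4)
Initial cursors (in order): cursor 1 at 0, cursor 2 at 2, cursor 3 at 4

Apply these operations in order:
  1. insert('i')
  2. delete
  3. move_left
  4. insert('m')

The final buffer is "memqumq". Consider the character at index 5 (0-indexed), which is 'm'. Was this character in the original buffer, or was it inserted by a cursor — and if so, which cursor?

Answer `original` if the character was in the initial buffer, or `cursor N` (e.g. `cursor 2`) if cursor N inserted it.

After op 1 (insert('i')): buffer="ieqiuqi" (len 7), cursors c1@1 c2@4 c3@7, authorship 1..2..3
After op 2 (delete): buffer="equq" (len 4), cursors c1@0 c2@2 c3@4, authorship ....
After op 3 (move_left): buffer="equq" (len 4), cursors c1@0 c2@1 c3@3, authorship ....
After op 4 (insert('m')): buffer="memqumq" (len 7), cursors c1@1 c2@3 c3@6, authorship 1.2..3.
Authorship (.=original, N=cursor N): 1 . 2 . . 3 .
Index 5: author = 3

Answer: cursor 3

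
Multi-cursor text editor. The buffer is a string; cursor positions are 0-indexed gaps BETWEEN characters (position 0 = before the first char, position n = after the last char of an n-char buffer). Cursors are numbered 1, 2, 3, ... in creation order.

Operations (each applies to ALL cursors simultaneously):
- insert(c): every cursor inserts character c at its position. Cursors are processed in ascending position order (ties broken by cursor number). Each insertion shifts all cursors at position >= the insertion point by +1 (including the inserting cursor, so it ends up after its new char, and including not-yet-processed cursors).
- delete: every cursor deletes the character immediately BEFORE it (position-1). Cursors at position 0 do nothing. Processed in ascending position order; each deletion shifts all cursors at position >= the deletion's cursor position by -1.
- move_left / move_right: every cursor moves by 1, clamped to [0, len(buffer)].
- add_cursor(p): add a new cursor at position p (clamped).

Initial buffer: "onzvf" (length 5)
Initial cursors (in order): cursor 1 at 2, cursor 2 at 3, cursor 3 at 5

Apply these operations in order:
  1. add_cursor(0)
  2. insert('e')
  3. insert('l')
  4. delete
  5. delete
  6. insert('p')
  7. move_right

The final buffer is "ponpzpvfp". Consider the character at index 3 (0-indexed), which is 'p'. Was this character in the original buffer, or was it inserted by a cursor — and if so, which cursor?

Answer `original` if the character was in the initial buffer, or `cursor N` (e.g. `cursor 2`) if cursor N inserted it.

Answer: cursor 1

Derivation:
After op 1 (add_cursor(0)): buffer="onzvf" (len 5), cursors c4@0 c1@2 c2@3 c3@5, authorship .....
After op 2 (insert('e')): buffer="eonezevfe" (len 9), cursors c4@1 c1@4 c2@6 c3@9, authorship 4..1.2..3
After op 3 (insert('l')): buffer="elonelzelvfel" (len 13), cursors c4@2 c1@6 c2@9 c3@13, authorship 44..11.22..33
After op 4 (delete): buffer="eonezevfe" (len 9), cursors c4@1 c1@4 c2@6 c3@9, authorship 4..1.2..3
After op 5 (delete): buffer="onzvf" (len 5), cursors c4@0 c1@2 c2@3 c3@5, authorship .....
After op 6 (insert('p')): buffer="ponpzpvfp" (len 9), cursors c4@1 c1@4 c2@6 c3@9, authorship 4..1.2..3
After op 7 (move_right): buffer="ponpzpvfp" (len 9), cursors c4@2 c1@5 c2@7 c3@9, authorship 4..1.2..3
Authorship (.=original, N=cursor N): 4 . . 1 . 2 . . 3
Index 3: author = 1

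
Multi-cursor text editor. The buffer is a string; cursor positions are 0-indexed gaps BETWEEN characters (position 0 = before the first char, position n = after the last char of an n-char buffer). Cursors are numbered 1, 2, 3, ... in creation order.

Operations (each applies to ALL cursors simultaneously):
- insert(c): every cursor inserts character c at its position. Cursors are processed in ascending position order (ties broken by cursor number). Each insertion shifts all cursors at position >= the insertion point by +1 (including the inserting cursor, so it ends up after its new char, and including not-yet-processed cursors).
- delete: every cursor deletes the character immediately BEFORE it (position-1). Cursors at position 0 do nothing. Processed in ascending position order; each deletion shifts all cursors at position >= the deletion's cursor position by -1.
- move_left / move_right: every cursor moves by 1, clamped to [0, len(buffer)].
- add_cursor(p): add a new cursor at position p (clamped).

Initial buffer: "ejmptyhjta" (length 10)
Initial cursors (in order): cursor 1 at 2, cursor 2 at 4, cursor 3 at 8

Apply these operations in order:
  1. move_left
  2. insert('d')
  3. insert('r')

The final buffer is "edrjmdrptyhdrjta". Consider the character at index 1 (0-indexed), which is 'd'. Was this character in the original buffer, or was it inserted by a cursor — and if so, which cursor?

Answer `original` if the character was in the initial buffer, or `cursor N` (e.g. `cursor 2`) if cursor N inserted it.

After op 1 (move_left): buffer="ejmptyhjta" (len 10), cursors c1@1 c2@3 c3@7, authorship ..........
After op 2 (insert('d')): buffer="edjmdptyhdjta" (len 13), cursors c1@2 c2@5 c3@10, authorship .1..2....3...
After op 3 (insert('r')): buffer="edrjmdrptyhdrjta" (len 16), cursors c1@3 c2@7 c3@13, authorship .11..22....33...
Authorship (.=original, N=cursor N): . 1 1 . . 2 2 . . . . 3 3 . . .
Index 1: author = 1

Answer: cursor 1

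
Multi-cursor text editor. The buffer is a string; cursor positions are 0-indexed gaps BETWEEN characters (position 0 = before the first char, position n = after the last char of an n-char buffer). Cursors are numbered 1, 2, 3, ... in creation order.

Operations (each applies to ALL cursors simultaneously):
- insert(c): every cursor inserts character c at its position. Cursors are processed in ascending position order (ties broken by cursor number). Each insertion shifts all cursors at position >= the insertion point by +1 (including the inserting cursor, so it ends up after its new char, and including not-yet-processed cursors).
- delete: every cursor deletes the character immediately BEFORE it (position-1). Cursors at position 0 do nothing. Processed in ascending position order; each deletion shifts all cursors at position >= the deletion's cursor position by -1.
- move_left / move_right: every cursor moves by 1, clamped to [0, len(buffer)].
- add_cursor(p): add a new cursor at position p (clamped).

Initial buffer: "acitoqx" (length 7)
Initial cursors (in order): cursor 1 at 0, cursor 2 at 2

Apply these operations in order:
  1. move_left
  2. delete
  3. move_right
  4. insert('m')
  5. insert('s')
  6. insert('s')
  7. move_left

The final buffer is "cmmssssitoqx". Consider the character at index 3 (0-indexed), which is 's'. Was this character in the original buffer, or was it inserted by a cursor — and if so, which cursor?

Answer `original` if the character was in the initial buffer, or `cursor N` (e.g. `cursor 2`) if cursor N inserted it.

Answer: cursor 1

Derivation:
After op 1 (move_left): buffer="acitoqx" (len 7), cursors c1@0 c2@1, authorship .......
After op 2 (delete): buffer="citoqx" (len 6), cursors c1@0 c2@0, authorship ......
After op 3 (move_right): buffer="citoqx" (len 6), cursors c1@1 c2@1, authorship ......
After op 4 (insert('m')): buffer="cmmitoqx" (len 8), cursors c1@3 c2@3, authorship .12.....
After op 5 (insert('s')): buffer="cmmssitoqx" (len 10), cursors c1@5 c2@5, authorship .1212.....
After op 6 (insert('s')): buffer="cmmssssitoqx" (len 12), cursors c1@7 c2@7, authorship .121212.....
After op 7 (move_left): buffer="cmmssssitoqx" (len 12), cursors c1@6 c2@6, authorship .121212.....
Authorship (.=original, N=cursor N): . 1 2 1 2 1 2 . . . . .
Index 3: author = 1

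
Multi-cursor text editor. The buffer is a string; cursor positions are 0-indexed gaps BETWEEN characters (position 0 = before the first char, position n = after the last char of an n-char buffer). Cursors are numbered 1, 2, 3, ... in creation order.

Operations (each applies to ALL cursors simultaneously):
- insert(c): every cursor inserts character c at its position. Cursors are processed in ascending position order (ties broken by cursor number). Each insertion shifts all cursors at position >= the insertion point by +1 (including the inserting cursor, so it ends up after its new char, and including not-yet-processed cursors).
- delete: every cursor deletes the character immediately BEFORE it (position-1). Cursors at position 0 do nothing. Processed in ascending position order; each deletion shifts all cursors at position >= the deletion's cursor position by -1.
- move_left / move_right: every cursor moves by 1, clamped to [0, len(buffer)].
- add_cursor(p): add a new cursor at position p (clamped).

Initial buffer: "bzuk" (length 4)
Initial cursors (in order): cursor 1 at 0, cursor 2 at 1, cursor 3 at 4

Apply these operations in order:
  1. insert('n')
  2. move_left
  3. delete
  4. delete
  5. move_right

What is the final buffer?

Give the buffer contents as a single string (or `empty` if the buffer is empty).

After op 1 (insert('n')): buffer="nbnzukn" (len 7), cursors c1@1 c2@3 c3@7, authorship 1.2...3
After op 2 (move_left): buffer="nbnzukn" (len 7), cursors c1@0 c2@2 c3@6, authorship 1.2...3
After op 3 (delete): buffer="nnzun" (len 5), cursors c1@0 c2@1 c3@4, authorship 12..3
After op 4 (delete): buffer="nzn" (len 3), cursors c1@0 c2@0 c3@2, authorship 2.3
After op 5 (move_right): buffer="nzn" (len 3), cursors c1@1 c2@1 c3@3, authorship 2.3

Answer: nzn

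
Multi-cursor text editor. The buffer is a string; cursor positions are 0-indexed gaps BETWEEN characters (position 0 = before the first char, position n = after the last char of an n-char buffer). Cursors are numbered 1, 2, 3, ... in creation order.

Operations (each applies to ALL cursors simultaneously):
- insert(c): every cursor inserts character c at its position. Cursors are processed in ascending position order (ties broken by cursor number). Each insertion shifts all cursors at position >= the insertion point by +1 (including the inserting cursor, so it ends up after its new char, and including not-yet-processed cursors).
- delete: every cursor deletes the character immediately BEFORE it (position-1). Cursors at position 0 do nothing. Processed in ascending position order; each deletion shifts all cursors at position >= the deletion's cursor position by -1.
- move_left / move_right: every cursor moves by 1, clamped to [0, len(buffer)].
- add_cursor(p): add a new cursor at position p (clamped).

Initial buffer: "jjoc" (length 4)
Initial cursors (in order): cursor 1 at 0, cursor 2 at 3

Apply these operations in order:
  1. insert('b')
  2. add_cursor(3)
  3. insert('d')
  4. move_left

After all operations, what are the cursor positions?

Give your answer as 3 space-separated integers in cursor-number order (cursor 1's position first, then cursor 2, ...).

Answer: 1 7 4

Derivation:
After op 1 (insert('b')): buffer="bjjobc" (len 6), cursors c1@1 c2@5, authorship 1...2.
After op 2 (add_cursor(3)): buffer="bjjobc" (len 6), cursors c1@1 c3@3 c2@5, authorship 1...2.
After op 3 (insert('d')): buffer="bdjjdobdc" (len 9), cursors c1@2 c3@5 c2@8, authorship 11..3.22.
After op 4 (move_left): buffer="bdjjdobdc" (len 9), cursors c1@1 c3@4 c2@7, authorship 11..3.22.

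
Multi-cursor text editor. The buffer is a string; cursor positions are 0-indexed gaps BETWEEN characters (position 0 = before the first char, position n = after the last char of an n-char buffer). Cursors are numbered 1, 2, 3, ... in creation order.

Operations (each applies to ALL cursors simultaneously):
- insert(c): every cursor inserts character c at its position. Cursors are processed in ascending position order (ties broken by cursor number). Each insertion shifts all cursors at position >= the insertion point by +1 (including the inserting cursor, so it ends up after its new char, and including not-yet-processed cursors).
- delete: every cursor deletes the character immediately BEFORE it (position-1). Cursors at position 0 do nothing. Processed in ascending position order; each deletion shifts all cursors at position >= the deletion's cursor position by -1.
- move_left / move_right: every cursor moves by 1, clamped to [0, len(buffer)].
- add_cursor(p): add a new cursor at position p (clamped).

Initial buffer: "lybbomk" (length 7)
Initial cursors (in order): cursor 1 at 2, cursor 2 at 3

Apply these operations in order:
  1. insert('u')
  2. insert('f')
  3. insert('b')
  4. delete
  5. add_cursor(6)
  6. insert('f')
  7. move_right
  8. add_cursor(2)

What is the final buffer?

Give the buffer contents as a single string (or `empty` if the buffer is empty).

Answer: lyuffbufffbomk

Derivation:
After op 1 (insert('u')): buffer="lyububomk" (len 9), cursors c1@3 c2@5, authorship ..1.2....
After op 2 (insert('f')): buffer="lyufbufbomk" (len 11), cursors c1@4 c2@7, authorship ..11.22....
After op 3 (insert('b')): buffer="lyufbbufbbomk" (len 13), cursors c1@5 c2@9, authorship ..111.222....
After op 4 (delete): buffer="lyufbufbomk" (len 11), cursors c1@4 c2@7, authorship ..11.22....
After op 5 (add_cursor(6)): buffer="lyufbufbomk" (len 11), cursors c1@4 c3@6 c2@7, authorship ..11.22....
After op 6 (insert('f')): buffer="lyuffbufffbomk" (len 14), cursors c1@5 c3@8 c2@10, authorship ..111.2322....
After op 7 (move_right): buffer="lyuffbufffbomk" (len 14), cursors c1@6 c3@9 c2@11, authorship ..111.2322....
After op 8 (add_cursor(2)): buffer="lyuffbufffbomk" (len 14), cursors c4@2 c1@6 c3@9 c2@11, authorship ..111.2322....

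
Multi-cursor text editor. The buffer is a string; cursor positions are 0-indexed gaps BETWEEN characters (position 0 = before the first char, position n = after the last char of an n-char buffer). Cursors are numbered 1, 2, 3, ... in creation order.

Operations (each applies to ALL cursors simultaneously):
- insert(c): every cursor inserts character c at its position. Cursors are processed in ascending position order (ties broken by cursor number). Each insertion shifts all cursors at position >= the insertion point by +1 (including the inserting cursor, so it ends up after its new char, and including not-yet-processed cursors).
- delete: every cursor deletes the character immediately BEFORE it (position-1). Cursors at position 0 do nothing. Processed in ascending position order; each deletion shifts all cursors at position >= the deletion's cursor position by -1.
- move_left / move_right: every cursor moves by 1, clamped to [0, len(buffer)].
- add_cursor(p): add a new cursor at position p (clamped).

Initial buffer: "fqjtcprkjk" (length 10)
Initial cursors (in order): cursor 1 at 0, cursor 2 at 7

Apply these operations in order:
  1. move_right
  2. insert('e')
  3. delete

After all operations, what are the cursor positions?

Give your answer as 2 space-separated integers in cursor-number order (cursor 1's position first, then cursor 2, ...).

After op 1 (move_right): buffer="fqjtcprkjk" (len 10), cursors c1@1 c2@8, authorship ..........
After op 2 (insert('e')): buffer="feqjtcprkejk" (len 12), cursors c1@2 c2@10, authorship .1.......2..
After op 3 (delete): buffer="fqjtcprkjk" (len 10), cursors c1@1 c2@8, authorship ..........

Answer: 1 8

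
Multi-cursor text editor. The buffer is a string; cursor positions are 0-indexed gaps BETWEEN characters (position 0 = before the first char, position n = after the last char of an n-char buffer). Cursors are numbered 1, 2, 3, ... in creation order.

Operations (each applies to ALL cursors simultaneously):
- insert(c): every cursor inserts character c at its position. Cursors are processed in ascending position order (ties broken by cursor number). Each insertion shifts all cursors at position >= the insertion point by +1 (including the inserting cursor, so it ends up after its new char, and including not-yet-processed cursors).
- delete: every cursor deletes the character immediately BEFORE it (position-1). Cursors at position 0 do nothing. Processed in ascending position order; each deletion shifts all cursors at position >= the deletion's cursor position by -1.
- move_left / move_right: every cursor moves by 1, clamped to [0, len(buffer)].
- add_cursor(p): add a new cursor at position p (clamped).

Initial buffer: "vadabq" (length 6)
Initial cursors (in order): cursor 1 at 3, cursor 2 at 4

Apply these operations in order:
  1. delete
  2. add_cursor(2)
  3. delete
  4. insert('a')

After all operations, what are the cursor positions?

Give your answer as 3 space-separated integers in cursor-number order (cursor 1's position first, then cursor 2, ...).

After op 1 (delete): buffer="vabq" (len 4), cursors c1@2 c2@2, authorship ....
After op 2 (add_cursor(2)): buffer="vabq" (len 4), cursors c1@2 c2@2 c3@2, authorship ....
After op 3 (delete): buffer="bq" (len 2), cursors c1@0 c2@0 c3@0, authorship ..
After op 4 (insert('a')): buffer="aaabq" (len 5), cursors c1@3 c2@3 c3@3, authorship 123..

Answer: 3 3 3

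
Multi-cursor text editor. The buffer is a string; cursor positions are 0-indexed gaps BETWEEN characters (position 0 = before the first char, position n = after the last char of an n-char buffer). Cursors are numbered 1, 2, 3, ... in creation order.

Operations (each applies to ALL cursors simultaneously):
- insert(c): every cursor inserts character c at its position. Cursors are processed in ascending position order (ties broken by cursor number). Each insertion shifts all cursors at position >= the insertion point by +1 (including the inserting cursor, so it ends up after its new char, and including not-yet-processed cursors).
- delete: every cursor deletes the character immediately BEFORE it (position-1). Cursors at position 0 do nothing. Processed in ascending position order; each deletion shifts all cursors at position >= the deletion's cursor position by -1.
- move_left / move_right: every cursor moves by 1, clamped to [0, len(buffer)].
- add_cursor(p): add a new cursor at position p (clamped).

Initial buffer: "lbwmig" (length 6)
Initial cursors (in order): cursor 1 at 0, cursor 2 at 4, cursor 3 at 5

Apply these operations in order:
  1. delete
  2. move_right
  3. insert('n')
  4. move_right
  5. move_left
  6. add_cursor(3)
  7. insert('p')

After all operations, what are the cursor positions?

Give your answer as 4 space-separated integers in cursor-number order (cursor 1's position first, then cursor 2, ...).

After op 1 (delete): buffer="lbwg" (len 4), cursors c1@0 c2@3 c3@3, authorship ....
After op 2 (move_right): buffer="lbwg" (len 4), cursors c1@1 c2@4 c3@4, authorship ....
After op 3 (insert('n')): buffer="lnbwgnn" (len 7), cursors c1@2 c2@7 c3@7, authorship .1...23
After op 4 (move_right): buffer="lnbwgnn" (len 7), cursors c1@3 c2@7 c3@7, authorship .1...23
After op 5 (move_left): buffer="lnbwgnn" (len 7), cursors c1@2 c2@6 c3@6, authorship .1...23
After op 6 (add_cursor(3)): buffer="lnbwgnn" (len 7), cursors c1@2 c4@3 c2@6 c3@6, authorship .1...23
After op 7 (insert('p')): buffer="lnpbpwgnppn" (len 11), cursors c1@3 c4@5 c2@10 c3@10, authorship .11.4..2233

Answer: 3 10 10 5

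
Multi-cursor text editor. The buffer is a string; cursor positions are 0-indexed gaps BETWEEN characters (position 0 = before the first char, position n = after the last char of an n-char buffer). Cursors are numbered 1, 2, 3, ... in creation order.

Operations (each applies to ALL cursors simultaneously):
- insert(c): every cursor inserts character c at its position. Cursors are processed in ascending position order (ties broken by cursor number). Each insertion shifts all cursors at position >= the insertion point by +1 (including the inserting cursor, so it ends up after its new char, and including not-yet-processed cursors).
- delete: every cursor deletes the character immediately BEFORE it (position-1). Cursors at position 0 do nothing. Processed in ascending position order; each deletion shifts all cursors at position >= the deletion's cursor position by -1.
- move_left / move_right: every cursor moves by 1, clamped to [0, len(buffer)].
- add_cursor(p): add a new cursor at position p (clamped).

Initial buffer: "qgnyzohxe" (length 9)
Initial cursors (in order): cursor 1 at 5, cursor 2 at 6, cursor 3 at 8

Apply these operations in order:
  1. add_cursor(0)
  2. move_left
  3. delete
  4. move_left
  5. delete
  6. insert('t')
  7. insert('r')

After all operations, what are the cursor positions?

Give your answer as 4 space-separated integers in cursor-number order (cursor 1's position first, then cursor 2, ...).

Answer: 8 8 8 8

Derivation:
After op 1 (add_cursor(0)): buffer="qgnyzohxe" (len 9), cursors c4@0 c1@5 c2@6 c3@8, authorship .........
After op 2 (move_left): buffer="qgnyzohxe" (len 9), cursors c4@0 c1@4 c2@5 c3@7, authorship .........
After op 3 (delete): buffer="qgnoxe" (len 6), cursors c4@0 c1@3 c2@3 c3@4, authorship ......
After op 4 (move_left): buffer="qgnoxe" (len 6), cursors c4@0 c1@2 c2@2 c3@3, authorship ......
After op 5 (delete): buffer="oxe" (len 3), cursors c1@0 c2@0 c3@0 c4@0, authorship ...
After op 6 (insert('t')): buffer="ttttoxe" (len 7), cursors c1@4 c2@4 c3@4 c4@4, authorship 1234...
After op 7 (insert('r')): buffer="ttttrrrroxe" (len 11), cursors c1@8 c2@8 c3@8 c4@8, authorship 12341234...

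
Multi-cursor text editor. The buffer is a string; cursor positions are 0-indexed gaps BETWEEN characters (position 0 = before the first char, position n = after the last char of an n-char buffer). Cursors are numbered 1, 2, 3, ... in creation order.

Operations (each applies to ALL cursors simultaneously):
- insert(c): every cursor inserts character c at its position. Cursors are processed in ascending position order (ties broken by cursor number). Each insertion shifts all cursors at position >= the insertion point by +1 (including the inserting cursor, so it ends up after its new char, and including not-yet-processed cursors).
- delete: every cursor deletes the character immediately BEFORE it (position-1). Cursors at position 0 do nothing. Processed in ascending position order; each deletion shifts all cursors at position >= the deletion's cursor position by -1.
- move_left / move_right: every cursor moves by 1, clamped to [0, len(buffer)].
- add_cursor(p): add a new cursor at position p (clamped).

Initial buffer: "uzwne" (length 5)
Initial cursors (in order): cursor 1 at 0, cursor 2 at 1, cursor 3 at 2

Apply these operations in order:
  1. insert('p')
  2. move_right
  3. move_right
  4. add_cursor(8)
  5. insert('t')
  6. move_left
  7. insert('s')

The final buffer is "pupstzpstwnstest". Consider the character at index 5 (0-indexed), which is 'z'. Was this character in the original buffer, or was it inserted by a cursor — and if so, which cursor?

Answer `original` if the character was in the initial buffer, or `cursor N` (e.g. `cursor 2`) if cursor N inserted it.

After op 1 (insert('p')): buffer="pupzpwne" (len 8), cursors c1@1 c2@3 c3@5, authorship 1.2.3...
After op 2 (move_right): buffer="pupzpwne" (len 8), cursors c1@2 c2@4 c3@6, authorship 1.2.3...
After op 3 (move_right): buffer="pupzpwne" (len 8), cursors c1@3 c2@5 c3@7, authorship 1.2.3...
After op 4 (add_cursor(8)): buffer="pupzpwne" (len 8), cursors c1@3 c2@5 c3@7 c4@8, authorship 1.2.3...
After op 5 (insert('t')): buffer="puptzptwntet" (len 12), cursors c1@4 c2@7 c3@10 c4@12, authorship 1.21.32..3.4
After op 6 (move_left): buffer="puptzptwntet" (len 12), cursors c1@3 c2@6 c3@9 c4@11, authorship 1.21.32..3.4
After op 7 (insert('s')): buffer="pupstzpstwnstest" (len 16), cursors c1@4 c2@8 c3@12 c4@15, authorship 1.211.322..33.44
Authorship (.=original, N=cursor N): 1 . 2 1 1 . 3 2 2 . . 3 3 . 4 4
Index 5: author = original

Answer: original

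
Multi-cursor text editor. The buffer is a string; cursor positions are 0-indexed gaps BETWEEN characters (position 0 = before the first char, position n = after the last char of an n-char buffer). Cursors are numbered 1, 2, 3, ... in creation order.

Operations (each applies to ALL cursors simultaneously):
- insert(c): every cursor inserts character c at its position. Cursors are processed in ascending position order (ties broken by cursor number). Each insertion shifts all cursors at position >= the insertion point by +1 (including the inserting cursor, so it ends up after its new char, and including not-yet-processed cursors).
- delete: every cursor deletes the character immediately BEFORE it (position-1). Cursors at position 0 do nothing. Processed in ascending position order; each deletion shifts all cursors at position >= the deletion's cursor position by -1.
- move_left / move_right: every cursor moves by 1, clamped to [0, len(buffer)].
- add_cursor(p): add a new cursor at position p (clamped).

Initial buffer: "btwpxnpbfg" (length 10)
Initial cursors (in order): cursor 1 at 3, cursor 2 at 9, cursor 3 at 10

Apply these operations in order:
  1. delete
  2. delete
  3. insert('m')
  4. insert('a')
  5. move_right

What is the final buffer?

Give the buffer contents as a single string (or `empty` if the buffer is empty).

After op 1 (delete): buffer="btpxnpb" (len 7), cursors c1@2 c2@7 c3@7, authorship .......
After op 2 (delete): buffer="bpxn" (len 4), cursors c1@1 c2@4 c3@4, authorship ....
After op 3 (insert('m')): buffer="bmpxnmm" (len 7), cursors c1@2 c2@7 c3@7, authorship .1...23
After op 4 (insert('a')): buffer="bmapxnmmaa" (len 10), cursors c1@3 c2@10 c3@10, authorship .11...2323
After op 5 (move_right): buffer="bmapxnmmaa" (len 10), cursors c1@4 c2@10 c3@10, authorship .11...2323

Answer: bmapxnmmaa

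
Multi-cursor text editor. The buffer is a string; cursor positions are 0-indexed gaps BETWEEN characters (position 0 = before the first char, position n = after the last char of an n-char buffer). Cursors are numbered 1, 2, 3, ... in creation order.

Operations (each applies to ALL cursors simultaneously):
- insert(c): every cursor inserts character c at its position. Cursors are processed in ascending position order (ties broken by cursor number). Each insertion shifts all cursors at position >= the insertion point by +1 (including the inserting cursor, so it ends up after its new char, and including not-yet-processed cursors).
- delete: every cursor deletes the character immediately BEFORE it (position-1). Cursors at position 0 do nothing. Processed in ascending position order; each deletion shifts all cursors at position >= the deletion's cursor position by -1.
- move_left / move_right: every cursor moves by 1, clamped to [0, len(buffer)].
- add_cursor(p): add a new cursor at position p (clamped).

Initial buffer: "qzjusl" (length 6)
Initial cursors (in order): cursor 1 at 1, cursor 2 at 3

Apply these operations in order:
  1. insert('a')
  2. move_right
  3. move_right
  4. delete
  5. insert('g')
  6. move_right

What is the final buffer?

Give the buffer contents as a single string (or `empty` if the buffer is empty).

After op 1 (insert('a')): buffer="qazjausl" (len 8), cursors c1@2 c2@5, authorship .1..2...
After op 2 (move_right): buffer="qazjausl" (len 8), cursors c1@3 c2@6, authorship .1..2...
After op 3 (move_right): buffer="qazjausl" (len 8), cursors c1@4 c2@7, authorship .1..2...
After op 4 (delete): buffer="qazaul" (len 6), cursors c1@3 c2@5, authorship .1.2..
After op 5 (insert('g')): buffer="qazgaugl" (len 8), cursors c1@4 c2@7, authorship .1.12.2.
After op 6 (move_right): buffer="qazgaugl" (len 8), cursors c1@5 c2@8, authorship .1.12.2.

Answer: qazgaugl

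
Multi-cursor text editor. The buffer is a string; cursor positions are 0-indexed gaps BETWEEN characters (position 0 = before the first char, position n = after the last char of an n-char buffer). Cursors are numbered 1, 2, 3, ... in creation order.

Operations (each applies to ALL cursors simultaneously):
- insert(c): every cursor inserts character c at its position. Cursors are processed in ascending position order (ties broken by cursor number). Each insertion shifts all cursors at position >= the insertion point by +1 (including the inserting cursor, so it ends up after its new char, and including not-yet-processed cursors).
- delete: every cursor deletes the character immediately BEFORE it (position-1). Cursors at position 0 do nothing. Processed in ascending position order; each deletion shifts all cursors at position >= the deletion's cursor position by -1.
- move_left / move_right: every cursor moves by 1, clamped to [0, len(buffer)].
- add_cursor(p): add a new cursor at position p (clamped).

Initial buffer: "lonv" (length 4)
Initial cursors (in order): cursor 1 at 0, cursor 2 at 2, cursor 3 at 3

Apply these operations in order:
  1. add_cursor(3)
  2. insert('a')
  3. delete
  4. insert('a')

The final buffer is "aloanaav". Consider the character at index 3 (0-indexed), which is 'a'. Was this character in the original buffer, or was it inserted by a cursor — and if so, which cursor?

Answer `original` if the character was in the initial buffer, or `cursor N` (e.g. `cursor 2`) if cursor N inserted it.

After op 1 (add_cursor(3)): buffer="lonv" (len 4), cursors c1@0 c2@2 c3@3 c4@3, authorship ....
After op 2 (insert('a')): buffer="aloanaav" (len 8), cursors c1@1 c2@4 c3@7 c4@7, authorship 1..2.34.
After op 3 (delete): buffer="lonv" (len 4), cursors c1@0 c2@2 c3@3 c4@3, authorship ....
After op 4 (insert('a')): buffer="aloanaav" (len 8), cursors c1@1 c2@4 c3@7 c4@7, authorship 1..2.34.
Authorship (.=original, N=cursor N): 1 . . 2 . 3 4 .
Index 3: author = 2

Answer: cursor 2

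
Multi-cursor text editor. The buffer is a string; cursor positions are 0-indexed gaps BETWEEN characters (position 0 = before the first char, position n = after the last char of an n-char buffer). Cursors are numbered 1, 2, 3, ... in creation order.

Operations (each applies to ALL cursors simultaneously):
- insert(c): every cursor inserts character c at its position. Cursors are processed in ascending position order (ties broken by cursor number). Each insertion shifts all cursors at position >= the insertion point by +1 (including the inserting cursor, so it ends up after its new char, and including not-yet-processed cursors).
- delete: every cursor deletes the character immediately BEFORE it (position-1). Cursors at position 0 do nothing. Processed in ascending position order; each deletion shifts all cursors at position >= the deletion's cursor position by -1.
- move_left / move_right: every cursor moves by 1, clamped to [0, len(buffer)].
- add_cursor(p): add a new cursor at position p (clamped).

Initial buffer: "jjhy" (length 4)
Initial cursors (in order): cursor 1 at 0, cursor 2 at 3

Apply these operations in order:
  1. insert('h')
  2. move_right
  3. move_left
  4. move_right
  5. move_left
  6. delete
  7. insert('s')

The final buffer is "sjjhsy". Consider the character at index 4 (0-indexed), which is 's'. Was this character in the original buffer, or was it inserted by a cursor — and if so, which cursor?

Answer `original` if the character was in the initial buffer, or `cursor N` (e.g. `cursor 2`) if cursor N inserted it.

Answer: cursor 2

Derivation:
After op 1 (insert('h')): buffer="hjjhhy" (len 6), cursors c1@1 c2@5, authorship 1...2.
After op 2 (move_right): buffer="hjjhhy" (len 6), cursors c1@2 c2@6, authorship 1...2.
After op 3 (move_left): buffer="hjjhhy" (len 6), cursors c1@1 c2@5, authorship 1...2.
After op 4 (move_right): buffer="hjjhhy" (len 6), cursors c1@2 c2@6, authorship 1...2.
After op 5 (move_left): buffer="hjjhhy" (len 6), cursors c1@1 c2@5, authorship 1...2.
After op 6 (delete): buffer="jjhy" (len 4), cursors c1@0 c2@3, authorship ....
After op 7 (insert('s')): buffer="sjjhsy" (len 6), cursors c1@1 c2@5, authorship 1...2.
Authorship (.=original, N=cursor N): 1 . . . 2 .
Index 4: author = 2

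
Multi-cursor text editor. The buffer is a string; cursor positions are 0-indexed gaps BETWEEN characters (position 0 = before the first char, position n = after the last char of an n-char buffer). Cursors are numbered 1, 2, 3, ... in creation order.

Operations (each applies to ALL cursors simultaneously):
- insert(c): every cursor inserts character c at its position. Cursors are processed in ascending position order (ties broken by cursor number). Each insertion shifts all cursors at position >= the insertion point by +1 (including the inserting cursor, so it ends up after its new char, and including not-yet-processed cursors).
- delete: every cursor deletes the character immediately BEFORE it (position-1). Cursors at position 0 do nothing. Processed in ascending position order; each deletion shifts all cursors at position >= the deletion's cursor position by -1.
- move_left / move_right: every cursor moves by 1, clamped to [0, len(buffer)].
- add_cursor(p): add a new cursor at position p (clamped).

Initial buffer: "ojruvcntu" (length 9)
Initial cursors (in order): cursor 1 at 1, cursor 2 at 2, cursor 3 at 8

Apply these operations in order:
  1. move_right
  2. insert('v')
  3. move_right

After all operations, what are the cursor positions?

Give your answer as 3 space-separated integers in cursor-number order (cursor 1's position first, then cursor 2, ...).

Answer: 4 6 12

Derivation:
After op 1 (move_right): buffer="ojruvcntu" (len 9), cursors c1@2 c2@3 c3@9, authorship .........
After op 2 (insert('v')): buffer="ojvrvuvcntuv" (len 12), cursors c1@3 c2@5 c3@12, authorship ..1.2......3
After op 3 (move_right): buffer="ojvrvuvcntuv" (len 12), cursors c1@4 c2@6 c3@12, authorship ..1.2......3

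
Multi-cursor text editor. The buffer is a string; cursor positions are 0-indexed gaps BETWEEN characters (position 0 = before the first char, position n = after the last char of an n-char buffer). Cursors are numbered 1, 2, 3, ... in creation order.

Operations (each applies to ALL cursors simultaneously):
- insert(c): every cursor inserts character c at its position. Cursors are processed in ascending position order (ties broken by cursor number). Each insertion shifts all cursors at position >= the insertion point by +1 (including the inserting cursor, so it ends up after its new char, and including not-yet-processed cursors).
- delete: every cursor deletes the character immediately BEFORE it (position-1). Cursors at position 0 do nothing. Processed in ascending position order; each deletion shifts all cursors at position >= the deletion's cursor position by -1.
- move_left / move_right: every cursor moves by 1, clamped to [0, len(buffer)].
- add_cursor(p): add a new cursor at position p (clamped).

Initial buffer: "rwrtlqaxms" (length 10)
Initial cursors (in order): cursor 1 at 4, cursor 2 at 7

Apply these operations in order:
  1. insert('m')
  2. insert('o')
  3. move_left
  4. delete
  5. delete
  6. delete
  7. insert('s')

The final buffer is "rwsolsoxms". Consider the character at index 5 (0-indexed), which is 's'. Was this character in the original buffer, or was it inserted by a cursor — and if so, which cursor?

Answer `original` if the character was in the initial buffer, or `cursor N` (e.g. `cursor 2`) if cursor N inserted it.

After op 1 (insert('m')): buffer="rwrtmlqamxms" (len 12), cursors c1@5 c2@9, authorship ....1...2...
After op 2 (insert('o')): buffer="rwrtmolqamoxms" (len 14), cursors c1@6 c2@11, authorship ....11...22...
After op 3 (move_left): buffer="rwrtmolqamoxms" (len 14), cursors c1@5 c2@10, authorship ....11...22...
After op 4 (delete): buffer="rwrtolqaoxms" (len 12), cursors c1@4 c2@8, authorship ....1...2...
After op 5 (delete): buffer="rwrolqoxms" (len 10), cursors c1@3 c2@6, authorship ...1..2...
After op 6 (delete): buffer="rwoloxms" (len 8), cursors c1@2 c2@4, authorship ..1.2...
After op 7 (insert('s')): buffer="rwsolsoxms" (len 10), cursors c1@3 c2@6, authorship ..11.22...
Authorship (.=original, N=cursor N): . . 1 1 . 2 2 . . .
Index 5: author = 2

Answer: cursor 2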